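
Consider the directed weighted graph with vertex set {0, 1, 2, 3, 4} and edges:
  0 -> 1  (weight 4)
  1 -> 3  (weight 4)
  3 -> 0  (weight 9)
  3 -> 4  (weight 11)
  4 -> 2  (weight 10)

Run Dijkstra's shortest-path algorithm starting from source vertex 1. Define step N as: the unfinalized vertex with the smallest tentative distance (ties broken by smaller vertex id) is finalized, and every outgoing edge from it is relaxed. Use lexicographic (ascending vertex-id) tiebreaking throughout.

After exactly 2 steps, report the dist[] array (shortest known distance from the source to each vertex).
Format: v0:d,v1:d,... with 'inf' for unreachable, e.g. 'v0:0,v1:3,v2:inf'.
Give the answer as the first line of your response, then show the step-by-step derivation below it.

v0:13,v1:0,v2:inf,v3:4,v4:15

step 1: dist = v0:inf,v1:0,v2:inf,v3:4,v4:inf
step 2: dist = v0:13,v1:0,v2:inf,v3:4,v4:15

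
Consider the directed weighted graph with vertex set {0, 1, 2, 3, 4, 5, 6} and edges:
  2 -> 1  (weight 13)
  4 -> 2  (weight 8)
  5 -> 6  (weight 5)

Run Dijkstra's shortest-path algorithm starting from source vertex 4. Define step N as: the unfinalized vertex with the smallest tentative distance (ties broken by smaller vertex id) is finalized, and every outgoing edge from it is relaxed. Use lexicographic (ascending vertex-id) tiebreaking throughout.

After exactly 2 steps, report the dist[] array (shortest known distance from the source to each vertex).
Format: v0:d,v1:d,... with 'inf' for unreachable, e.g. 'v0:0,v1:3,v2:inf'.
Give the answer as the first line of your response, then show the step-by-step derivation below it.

v0:inf,v1:21,v2:8,v3:inf,v4:0,v5:inf,v6:inf

step 1: dist = v0:inf,v1:inf,v2:8,v3:inf,v4:0,v5:inf,v6:inf
step 2: dist = v0:inf,v1:21,v2:8,v3:inf,v4:0,v5:inf,v6:inf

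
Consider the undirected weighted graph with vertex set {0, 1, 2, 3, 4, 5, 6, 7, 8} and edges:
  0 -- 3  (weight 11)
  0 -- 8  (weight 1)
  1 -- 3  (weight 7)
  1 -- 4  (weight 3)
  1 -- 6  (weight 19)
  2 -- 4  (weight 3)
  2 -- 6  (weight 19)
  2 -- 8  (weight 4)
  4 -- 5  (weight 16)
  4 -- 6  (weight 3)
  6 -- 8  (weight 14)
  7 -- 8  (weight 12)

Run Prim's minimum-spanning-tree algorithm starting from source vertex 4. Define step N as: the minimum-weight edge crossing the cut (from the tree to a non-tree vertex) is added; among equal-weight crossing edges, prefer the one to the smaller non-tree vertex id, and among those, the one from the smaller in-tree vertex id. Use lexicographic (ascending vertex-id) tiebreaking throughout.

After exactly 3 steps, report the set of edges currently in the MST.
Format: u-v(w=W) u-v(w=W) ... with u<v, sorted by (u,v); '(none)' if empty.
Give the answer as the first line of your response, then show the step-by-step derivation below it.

1-4(w=3) 2-4(w=3) 4-6(w=3)

step 1: add edge 1-4 (w=3); MST = {1-4(w=3)}
step 2: add edge 2-4 (w=3); MST = {1-4(w=3) 2-4(w=3)}
step 3: add edge 4-6 (w=3); MST = {1-4(w=3) 2-4(w=3) 4-6(w=3)}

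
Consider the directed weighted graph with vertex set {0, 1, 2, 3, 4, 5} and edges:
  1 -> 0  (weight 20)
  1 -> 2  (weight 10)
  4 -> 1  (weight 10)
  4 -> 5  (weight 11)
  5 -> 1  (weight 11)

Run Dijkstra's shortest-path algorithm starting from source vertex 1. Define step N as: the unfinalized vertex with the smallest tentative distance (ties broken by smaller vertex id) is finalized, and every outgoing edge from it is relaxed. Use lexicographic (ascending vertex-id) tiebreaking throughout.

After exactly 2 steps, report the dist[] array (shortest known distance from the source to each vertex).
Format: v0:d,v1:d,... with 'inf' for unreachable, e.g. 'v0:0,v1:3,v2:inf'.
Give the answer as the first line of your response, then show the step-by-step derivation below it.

v0:20,v1:0,v2:10,v3:inf,v4:inf,v5:inf

step 1: dist = v0:20,v1:0,v2:10,v3:inf,v4:inf,v5:inf
step 2: dist = v0:20,v1:0,v2:10,v3:inf,v4:inf,v5:inf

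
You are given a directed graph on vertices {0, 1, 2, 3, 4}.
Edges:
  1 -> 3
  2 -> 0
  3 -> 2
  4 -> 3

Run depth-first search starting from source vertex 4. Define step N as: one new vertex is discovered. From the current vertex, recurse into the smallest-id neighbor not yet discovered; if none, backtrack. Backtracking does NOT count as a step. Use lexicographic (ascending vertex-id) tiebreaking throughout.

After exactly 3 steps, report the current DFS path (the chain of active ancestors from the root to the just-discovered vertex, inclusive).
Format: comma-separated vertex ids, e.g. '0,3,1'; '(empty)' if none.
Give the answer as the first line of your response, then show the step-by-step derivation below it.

4,3,2

step 1: discover 4; path=4; order=4
step 2: discover 3; path=4>3; order=4,3
step 3: discover 2; path=4>3>2; order=4,3,2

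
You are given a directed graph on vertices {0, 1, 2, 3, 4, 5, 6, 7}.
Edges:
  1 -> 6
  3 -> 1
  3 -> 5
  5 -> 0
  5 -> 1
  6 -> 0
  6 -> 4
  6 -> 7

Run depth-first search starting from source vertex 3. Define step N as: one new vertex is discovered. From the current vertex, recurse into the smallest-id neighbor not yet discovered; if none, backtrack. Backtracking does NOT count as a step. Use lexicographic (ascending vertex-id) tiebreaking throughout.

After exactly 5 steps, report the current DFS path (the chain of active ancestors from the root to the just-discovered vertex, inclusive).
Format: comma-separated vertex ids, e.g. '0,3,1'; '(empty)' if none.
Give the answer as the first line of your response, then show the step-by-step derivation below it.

3,1,6,4

step 1: discover 3; path=3; order=3
step 2: discover 1; path=3>1; order=3,1
step 3: discover 6; path=3>1>6; order=3,1,6
step 4: discover 0; path=3>1>6>0; order=3,1,6,0
step 5: discover 4; path=3>1>6>4; order=3,1,6,0,4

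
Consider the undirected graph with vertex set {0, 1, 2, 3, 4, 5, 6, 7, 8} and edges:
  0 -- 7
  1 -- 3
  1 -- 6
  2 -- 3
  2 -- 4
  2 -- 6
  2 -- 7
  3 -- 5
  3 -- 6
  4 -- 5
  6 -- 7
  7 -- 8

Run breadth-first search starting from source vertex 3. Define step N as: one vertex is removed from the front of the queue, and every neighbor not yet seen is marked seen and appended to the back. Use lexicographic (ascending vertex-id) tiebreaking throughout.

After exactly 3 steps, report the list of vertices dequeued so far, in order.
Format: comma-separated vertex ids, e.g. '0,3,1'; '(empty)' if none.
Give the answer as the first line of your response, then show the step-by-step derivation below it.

3,1,2

step 1: dequeue 3; queue=[1,2,5,6]; order=3
step 2: dequeue 1; queue=[2,5,6]; order=3,1
step 3: dequeue 2; queue=[5,6,4,7]; order=3,1,2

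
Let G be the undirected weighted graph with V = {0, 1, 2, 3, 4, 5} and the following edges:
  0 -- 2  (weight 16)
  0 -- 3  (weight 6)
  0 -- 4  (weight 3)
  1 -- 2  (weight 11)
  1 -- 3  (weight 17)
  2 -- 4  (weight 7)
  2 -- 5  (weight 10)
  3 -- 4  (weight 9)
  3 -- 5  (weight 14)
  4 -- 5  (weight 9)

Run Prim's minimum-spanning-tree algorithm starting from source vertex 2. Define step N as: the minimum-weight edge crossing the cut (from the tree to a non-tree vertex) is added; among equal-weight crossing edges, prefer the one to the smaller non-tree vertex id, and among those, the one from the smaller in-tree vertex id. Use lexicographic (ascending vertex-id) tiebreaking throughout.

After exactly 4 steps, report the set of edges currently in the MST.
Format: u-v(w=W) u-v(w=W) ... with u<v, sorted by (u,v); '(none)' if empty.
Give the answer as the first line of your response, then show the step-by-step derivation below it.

0-3(w=6) 0-4(w=3) 2-4(w=7) 4-5(w=9)

step 1: add edge 2-4 (w=7); MST = {2-4(w=7)}
step 2: add edge 0-4 (w=3); MST = {0-4(w=3) 2-4(w=7)}
step 3: add edge 0-3 (w=6); MST = {0-3(w=6) 0-4(w=3) 2-4(w=7)}
step 4: add edge 4-5 (w=9); MST = {0-3(w=6) 0-4(w=3) 2-4(w=7) 4-5(w=9)}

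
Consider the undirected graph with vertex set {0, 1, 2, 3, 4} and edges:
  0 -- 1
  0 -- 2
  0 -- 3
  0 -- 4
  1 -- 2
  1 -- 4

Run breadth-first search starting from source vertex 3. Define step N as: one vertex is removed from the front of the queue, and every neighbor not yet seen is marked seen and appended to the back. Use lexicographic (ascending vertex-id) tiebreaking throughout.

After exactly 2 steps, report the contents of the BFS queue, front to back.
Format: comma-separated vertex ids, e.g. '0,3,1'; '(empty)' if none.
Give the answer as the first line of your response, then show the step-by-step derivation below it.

1,2,4

step 1: dequeue 3; queue=[0]; order=3
step 2: dequeue 0; queue=[1,2,4]; order=3,0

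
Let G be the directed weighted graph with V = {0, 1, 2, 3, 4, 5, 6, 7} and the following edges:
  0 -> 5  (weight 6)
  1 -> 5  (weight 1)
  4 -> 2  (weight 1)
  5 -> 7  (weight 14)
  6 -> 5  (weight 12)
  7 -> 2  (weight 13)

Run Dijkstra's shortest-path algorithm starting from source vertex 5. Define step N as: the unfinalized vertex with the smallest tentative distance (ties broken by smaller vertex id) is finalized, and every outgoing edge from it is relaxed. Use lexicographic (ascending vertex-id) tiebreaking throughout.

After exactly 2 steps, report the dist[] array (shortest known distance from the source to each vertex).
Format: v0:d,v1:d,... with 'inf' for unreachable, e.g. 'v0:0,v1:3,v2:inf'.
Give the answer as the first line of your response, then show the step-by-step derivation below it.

v0:inf,v1:inf,v2:27,v3:inf,v4:inf,v5:0,v6:inf,v7:14

step 1: dist = v0:inf,v1:inf,v2:inf,v3:inf,v4:inf,v5:0,v6:inf,v7:14
step 2: dist = v0:inf,v1:inf,v2:27,v3:inf,v4:inf,v5:0,v6:inf,v7:14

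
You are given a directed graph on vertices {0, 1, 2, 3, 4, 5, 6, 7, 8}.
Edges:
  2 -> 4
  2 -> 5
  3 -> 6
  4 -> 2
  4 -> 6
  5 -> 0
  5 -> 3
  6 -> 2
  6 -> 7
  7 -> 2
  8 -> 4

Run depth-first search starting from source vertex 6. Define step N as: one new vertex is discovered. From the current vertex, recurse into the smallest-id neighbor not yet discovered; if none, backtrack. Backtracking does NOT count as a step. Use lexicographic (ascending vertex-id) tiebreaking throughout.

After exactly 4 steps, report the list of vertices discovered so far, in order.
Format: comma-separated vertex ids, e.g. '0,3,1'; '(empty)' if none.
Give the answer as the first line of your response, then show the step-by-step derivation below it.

6,2,4,5

step 1: discover 6; path=6; order=6
step 2: discover 2; path=6>2; order=6,2
step 3: discover 4; path=6>2>4; order=6,2,4
step 4: discover 5; path=6>2>5; order=6,2,4,5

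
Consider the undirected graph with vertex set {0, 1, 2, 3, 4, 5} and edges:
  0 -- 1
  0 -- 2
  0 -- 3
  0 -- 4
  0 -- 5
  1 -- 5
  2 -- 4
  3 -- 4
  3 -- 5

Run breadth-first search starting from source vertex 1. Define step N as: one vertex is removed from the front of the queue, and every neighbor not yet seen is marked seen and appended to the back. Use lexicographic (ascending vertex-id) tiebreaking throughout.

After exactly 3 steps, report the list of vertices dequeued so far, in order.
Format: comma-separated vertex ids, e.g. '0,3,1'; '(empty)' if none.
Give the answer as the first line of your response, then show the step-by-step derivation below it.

1,0,5

step 1: dequeue 1; queue=[0,5]; order=1
step 2: dequeue 0; queue=[5,2,3,4]; order=1,0
step 3: dequeue 5; queue=[2,3,4]; order=1,0,5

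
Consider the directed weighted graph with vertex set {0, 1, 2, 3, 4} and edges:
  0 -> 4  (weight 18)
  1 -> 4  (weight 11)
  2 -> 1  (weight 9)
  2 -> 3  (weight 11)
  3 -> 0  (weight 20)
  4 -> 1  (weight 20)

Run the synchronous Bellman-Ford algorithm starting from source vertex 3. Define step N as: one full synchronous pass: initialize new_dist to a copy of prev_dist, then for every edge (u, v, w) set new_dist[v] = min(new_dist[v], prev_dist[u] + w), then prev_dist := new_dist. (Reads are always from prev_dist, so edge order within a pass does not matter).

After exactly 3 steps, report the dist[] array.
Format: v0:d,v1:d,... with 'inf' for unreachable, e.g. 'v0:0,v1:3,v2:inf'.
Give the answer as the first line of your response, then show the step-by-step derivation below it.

v0:20,v1:58,v2:inf,v3:0,v4:38

step 1: dist = v0:20,v1:inf,v2:inf,v3:0,v4:inf
step 2: dist = v0:20,v1:inf,v2:inf,v3:0,v4:38
step 3: dist = v0:20,v1:58,v2:inf,v3:0,v4:38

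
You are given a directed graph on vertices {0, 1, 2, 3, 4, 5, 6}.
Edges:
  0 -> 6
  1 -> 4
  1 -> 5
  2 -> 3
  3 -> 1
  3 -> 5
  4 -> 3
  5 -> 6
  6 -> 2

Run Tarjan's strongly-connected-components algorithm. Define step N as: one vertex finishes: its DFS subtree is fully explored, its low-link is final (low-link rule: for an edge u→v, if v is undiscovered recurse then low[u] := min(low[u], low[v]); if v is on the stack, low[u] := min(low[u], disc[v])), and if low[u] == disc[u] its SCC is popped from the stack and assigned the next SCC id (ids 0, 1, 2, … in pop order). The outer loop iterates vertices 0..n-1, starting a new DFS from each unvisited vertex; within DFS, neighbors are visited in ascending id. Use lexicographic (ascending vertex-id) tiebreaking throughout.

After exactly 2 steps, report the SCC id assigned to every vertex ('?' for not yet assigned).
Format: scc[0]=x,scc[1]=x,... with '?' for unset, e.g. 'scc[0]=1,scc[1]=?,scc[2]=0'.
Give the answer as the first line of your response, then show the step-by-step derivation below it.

scc[0]=?,scc[1]=?,scc[2]=?,scc[3]=?,scc[4]=?,scc[5]=?,scc[6]=?

step 1: low=(low[0]=0,low[1]=4,low[2]=2,low[3]=3,low[4]=3,low[5]=?,low[6]=1); scc=(scc[0]=?,scc[1]=?,scc[2]=?,scc[3]=?,scc[4]=?,scc[5]=?,scc[6]=?)
step 2: low=(low[0]=0,low[1]=3,low[2]=2,low[3]=3,low[4]=3,low[5]=1,low[6]=1); scc=(scc[0]=?,scc[1]=?,scc[2]=?,scc[3]=?,scc[4]=?,scc[5]=?,scc[6]=?)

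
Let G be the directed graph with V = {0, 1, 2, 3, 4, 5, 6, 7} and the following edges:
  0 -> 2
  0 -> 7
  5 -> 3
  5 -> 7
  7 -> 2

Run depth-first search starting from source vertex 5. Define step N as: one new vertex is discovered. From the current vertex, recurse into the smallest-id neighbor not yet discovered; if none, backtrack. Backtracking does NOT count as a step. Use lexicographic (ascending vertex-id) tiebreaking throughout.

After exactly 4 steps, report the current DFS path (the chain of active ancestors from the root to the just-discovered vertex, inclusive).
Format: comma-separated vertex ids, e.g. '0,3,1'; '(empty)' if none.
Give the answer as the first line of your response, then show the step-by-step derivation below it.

5,7,2

step 1: discover 5; path=5; order=5
step 2: discover 3; path=5>3; order=5,3
step 3: discover 7; path=5>7; order=5,3,7
step 4: discover 2; path=5>7>2; order=5,3,7,2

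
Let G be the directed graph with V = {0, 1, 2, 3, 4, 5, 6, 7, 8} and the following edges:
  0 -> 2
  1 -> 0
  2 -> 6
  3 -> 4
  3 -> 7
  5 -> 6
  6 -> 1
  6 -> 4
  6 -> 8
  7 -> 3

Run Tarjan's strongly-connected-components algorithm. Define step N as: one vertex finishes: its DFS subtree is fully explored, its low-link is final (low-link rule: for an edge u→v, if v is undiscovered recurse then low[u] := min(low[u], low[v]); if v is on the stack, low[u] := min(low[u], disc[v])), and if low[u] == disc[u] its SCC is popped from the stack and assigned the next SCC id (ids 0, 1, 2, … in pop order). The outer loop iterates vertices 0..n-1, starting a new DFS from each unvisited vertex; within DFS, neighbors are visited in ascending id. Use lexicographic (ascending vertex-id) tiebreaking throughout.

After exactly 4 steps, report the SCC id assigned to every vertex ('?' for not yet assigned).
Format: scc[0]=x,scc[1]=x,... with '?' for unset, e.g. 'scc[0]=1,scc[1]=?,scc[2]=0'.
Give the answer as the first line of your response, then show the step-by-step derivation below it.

scc[0]=?,scc[1]=?,scc[2]=?,scc[3]=?,scc[4]=0,scc[5]=?,scc[6]=?,scc[7]=?,scc[8]=1

step 1: low=(low[0]=0,low[1]=0,low[2]=1,low[3]=?,low[4]=?,low[5]=?,low[6]=2,low[7]=?,low[8]=?); scc=(scc[0]=?,scc[1]=?,scc[2]=?,scc[3]=?,scc[4]=?,scc[5]=?,scc[6]=?,scc[7]=?,scc[8]=?)
step 2: low=(low[0]=0,low[1]=0,low[2]=1,low[3]=?,low[4]=4,low[5]=?,low[6]=0,low[7]=?,low[8]=?); scc=(scc[0]=?,scc[1]=?,scc[2]=?,scc[3]=?,scc[4]=0,scc[5]=?,scc[6]=?,scc[7]=?,scc[8]=?)
step 3: low=(low[0]=0,low[1]=0,low[2]=1,low[3]=?,low[4]=4,low[5]=?,low[6]=0,low[7]=?,low[8]=5); scc=(scc[0]=?,scc[1]=?,scc[2]=?,scc[3]=?,scc[4]=0,scc[5]=?,scc[6]=?,scc[7]=?,scc[8]=1)
step 4: low=(low[0]=0,low[1]=0,low[2]=1,low[3]=?,low[4]=4,low[5]=?,low[6]=0,low[7]=?,low[8]=5); scc=(scc[0]=?,scc[1]=?,scc[2]=?,scc[3]=?,scc[4]=0,scc[5]=?,scc[6]=?,scc[7]=?,scc[8]=1)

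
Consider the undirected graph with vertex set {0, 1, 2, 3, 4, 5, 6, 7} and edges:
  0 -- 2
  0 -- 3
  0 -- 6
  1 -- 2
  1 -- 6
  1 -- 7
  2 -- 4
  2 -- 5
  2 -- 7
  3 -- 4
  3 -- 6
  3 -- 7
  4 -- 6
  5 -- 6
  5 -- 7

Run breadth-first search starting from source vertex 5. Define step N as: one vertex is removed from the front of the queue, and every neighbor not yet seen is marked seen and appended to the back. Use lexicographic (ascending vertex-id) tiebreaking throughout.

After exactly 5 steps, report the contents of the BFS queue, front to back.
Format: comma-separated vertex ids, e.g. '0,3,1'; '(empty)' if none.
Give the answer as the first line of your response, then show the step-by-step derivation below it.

1,4,3

step 1: dequeue 5; queue=[2,6,7]; order=5
step 2: dequeue 2; queue=[6,7,0,1,4]; order=5,2
step 3: dequeue 6; queue=[7,0,1,4,3]; order=5,2,6
step 4: dequeue 7; queue=[0,1,4,3]; order=5,2,6,7
step 5: dequeue 0; queue=[1,4,3]; order=5,2,6,7,0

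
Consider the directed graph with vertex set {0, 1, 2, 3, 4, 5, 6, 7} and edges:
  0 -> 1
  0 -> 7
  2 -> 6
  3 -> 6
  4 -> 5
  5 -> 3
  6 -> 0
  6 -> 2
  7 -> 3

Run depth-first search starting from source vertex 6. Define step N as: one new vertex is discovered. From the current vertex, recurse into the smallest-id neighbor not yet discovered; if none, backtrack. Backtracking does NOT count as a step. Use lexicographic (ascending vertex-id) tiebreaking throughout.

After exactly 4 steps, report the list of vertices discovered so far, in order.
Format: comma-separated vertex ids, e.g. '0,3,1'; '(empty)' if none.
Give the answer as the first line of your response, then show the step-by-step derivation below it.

6,0,1,7

step 1: discover 6; path=6; order=6
step 2: discover 0; path=6>0; order=6,0
step 3: discover 1; path=6>0>1; order=6,0,1
step 4: discover 7; path=6>0>7; order=6,0,1,7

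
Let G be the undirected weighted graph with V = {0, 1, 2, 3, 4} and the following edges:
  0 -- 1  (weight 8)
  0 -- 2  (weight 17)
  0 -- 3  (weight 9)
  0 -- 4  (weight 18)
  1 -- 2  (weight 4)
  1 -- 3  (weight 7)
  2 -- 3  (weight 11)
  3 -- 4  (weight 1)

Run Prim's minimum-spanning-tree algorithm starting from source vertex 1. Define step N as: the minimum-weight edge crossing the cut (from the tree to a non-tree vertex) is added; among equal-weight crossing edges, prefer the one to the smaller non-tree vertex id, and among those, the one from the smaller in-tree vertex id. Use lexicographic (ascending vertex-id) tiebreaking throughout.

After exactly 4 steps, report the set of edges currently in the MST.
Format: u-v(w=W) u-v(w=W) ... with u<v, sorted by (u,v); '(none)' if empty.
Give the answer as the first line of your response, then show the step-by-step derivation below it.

0-1(w=8) 1-2(w=4) 1-3(w=7) 3-4(w=1)

step 1: add edge 1-2 (w=4); MST = {1-2(w=4)}
step 2: add edge 1-3 (w=7); MST = {1-2(w=4) 1-3(w=7)}
step 3: add edge 3-4 (w=1); MST = {1-2(w=4) 1-3(w=7) 3-4(w=1)}
step 4: add edge 0-1 (w=8); MST = {0-1(w=8) 1-2(w=4) 1-3(w=7) 3-4(w=1)}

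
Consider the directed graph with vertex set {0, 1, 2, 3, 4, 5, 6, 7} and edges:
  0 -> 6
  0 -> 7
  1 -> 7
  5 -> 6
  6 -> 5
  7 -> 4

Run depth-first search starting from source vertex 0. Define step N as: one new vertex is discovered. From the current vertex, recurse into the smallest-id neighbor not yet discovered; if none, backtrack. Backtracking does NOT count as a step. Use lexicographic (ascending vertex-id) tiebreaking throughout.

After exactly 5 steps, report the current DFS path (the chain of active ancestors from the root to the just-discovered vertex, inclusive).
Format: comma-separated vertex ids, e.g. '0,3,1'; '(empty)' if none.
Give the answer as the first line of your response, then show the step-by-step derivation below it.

0,7,4

step 1: discover 0; path=0; order=0
step 2: discover 6; path=0>6; order=0,6
step 3: discover 5; path=0>6>5; order=0,6,5
step 4: discover 7; path=0>7; order=0,6,5,7
step 5: discover 4; path=0>7>4; order=0,6,5,7,4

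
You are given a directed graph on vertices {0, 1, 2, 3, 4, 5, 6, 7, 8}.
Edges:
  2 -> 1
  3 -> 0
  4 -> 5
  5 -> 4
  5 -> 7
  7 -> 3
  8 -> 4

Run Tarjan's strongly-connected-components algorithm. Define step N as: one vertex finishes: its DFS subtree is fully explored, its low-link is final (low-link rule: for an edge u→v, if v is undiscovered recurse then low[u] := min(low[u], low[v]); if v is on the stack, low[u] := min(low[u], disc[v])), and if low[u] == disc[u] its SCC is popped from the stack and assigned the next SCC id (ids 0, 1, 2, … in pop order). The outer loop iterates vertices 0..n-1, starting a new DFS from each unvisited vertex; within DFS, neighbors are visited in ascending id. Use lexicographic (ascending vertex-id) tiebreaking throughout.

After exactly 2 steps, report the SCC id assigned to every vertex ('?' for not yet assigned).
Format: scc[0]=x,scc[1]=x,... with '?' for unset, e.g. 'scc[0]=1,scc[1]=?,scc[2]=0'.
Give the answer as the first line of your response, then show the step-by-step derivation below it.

scc[0]=0,scc[1]=1,scc[2]=?,scc[3]=?,scc[4]=?,scc[5]=?,scc[6]=?,scc[7]=?,scc[8]=?

step 1: low=(low[0]=0,low[1]=?,low[2]=?,low[3]=?,low[4]=?,low[5]=?,low[6]=?,low[7]=?,low[8]=?); scc=(scc[0]=0,scc[1]=?,scc[2]=?,scc[3]=?,scc[4]=?,scc[5]=?,scc[6]=?,scc[7]=?,scc[8]=?)
step 2: low=(low[0]=0,low[1]=1,low[2]=?,low[3]=?,low[4]=?,low[5]=?,low[6]=?,low[7]=?,low[8]=?); scc=(scc[0]=0,scc[1]=1,scc[2]=?,scc[3]=?,scc[4]=?,scc[5]=?,scc[6]=?,scc[7]=?,scc[8]=?)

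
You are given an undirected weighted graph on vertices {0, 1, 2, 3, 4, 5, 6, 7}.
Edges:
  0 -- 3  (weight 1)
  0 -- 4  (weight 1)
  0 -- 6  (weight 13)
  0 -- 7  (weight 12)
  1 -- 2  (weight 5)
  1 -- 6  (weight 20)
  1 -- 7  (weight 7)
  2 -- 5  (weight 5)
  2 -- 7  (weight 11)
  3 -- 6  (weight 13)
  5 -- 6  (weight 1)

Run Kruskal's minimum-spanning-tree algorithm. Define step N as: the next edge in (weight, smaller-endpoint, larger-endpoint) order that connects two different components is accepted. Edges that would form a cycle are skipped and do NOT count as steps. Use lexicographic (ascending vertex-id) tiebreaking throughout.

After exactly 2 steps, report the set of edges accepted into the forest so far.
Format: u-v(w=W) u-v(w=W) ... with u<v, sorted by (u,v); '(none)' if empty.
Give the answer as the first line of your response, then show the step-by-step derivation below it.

0-3(w=1) 0-4(w=1)

step 1: add edge 0-3 (w=1); MST = {0-3(w=1)}
step 2: add edge 0-4 (w=1); MST = {0-3(w=1) 0-4(w=1)}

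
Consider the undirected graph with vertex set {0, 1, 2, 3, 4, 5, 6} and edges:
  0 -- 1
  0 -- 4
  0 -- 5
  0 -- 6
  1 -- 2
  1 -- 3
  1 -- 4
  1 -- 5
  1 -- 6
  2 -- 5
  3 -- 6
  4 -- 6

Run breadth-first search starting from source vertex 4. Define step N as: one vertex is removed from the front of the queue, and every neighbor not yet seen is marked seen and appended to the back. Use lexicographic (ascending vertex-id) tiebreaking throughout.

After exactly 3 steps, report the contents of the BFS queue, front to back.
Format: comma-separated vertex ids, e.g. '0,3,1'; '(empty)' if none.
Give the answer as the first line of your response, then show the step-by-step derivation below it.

6,5,2,3

step 1: dequeue 4; queue=[0,1,6]; order=4
step 2: dequeue 0; queue=[1,6,5]; order=4,0
step 3: dequeue 1; queue=[6,5,2,3]; order=4,0,1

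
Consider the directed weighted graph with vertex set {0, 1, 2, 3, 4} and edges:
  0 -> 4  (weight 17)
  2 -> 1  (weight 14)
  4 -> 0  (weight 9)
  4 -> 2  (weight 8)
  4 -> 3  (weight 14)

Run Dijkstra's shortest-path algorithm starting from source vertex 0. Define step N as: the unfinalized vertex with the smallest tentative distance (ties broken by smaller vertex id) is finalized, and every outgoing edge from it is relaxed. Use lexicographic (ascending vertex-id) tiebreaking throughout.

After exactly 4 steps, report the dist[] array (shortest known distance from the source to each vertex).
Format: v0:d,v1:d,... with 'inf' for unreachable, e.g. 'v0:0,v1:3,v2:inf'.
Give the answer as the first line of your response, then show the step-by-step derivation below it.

v0:0,v1:39,v2:25,v3:31,v4:17

step 1: dist = v0:0,v1:inf,v2:inf,v3:inf,v4:17
step 2: dist = v0:0,v1:inf,v2:25,v3:31,v4:17
step 3: dist = v0:0,v1:39,v2:25,v3:31,v4:17
step 4: dist = v0:0,v1:39,v2:25,v3:31,v4:17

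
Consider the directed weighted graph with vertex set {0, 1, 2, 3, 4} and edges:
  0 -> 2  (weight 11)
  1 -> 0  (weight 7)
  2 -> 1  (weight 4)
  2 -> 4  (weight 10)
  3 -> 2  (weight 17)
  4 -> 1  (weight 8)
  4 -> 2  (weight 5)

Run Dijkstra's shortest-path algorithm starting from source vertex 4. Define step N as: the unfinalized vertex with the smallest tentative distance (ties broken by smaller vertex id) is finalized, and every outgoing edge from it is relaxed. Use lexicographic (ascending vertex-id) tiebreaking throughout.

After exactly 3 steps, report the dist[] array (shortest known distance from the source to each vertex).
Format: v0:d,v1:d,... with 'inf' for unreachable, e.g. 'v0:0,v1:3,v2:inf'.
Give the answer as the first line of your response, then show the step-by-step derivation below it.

v0:15,v1:8,v2:5,v3:inf,v4:0

step 1: dist = v0:inf,v1:8,v2:5,v3:inf,v4:0
step 2: dist = v0:inf,v1:8,v2:5,v3:inf,v4:0
step 3: dist = v0:15,v1:8,v2:5,v3:inf,v4:0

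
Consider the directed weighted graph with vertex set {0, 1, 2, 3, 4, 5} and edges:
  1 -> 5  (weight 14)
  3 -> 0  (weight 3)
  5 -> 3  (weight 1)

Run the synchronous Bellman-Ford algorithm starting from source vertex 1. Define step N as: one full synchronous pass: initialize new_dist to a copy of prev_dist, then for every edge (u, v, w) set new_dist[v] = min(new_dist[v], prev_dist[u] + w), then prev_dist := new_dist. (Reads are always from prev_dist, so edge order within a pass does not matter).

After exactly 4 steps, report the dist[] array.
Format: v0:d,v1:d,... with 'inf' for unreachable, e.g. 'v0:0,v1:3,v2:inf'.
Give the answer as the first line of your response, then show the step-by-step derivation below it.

v0:18,v1:0,v2:inf,v3:15,v4:inf,v5:14

step 1: dist = v0:inf,v1:0,v2:inf,v3:inf,v4:inf,v5:14
step 2: dist = v0:inf,v1:0,v2:inf,v3:15,v4:inf,v5:14
step 3: dist = v0:18,v1:0,v2:inf,v3:15,v4:inf,v5:14
step 4: dist = v0:18,v1:0,v2:inf,v3:15,v4:inf,v5:14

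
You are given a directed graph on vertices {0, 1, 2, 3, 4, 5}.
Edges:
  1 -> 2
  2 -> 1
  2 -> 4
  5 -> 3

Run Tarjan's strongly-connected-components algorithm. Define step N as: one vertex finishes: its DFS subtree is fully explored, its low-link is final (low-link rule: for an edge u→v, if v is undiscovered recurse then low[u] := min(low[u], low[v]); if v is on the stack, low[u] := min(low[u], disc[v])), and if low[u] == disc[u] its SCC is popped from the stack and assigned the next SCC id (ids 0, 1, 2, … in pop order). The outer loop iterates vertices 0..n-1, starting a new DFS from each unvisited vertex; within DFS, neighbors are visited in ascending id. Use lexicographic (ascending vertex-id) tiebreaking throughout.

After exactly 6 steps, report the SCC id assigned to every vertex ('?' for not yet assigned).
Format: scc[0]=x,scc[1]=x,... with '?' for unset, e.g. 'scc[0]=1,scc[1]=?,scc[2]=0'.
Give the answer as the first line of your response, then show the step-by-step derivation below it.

scc[0]=0,scc[1]=2,scc[2]=2,scc[3]=3,scc[4]=1,scc[5]=4

step 1: low=(low[0]=0,low[1]=?,low[2]=?,low[3]=?,low[4]=?,low[5]=?); scc=(scc[0]=0,scc[1]=?,scc[2]=?,scc[3]=?,scc[4]=?,scc[5]=?)
step 2: low=(low[0]=0,low[1]=1,low[2]=1,low[3]=?,low[4]=3,low[5]=?); scc=(scc[0]=0,scc[1]=?,scc[2]=?,scc[3]=?,scc[4]=1,scc[5]=?)
step 3: low=(low[0]=0,low[1]=1,low[2]=1,low[3]=?,low[4]=3,low[5]=?); scc=(scc[0]=0,scc[1]=?,scc[2]=?,scc[3]=?,scc[4]=1,scc[5]=?)
step 4: low=(low[0]=0,low[1]=1,low[2]=1,low[3]=?,low[4]=3,low[5]=?); scc=(scc[0]=0,scc[1]=2,scc[2]=2,scc[3]=?,scc[4]=1,scc[5]=?)
step 5: low=(low[0]=0,low[1]=1,low[2]=1,low[3]=4,low[4]=3,low[5]=?); scc=(scc[0]=0,scc[1]=2,scc[2]=2,scc[3]=3,scc[4]=1,scc[5]=?)
step 6: low=(low[0]=0,low[1]=1,low[2]=1,low[3]=4,low[4]=3,low[5]=5); scc=(scc[0]=0,scc[1]=2,scc[2]=2,scc[3]=3,scc[4]=1,scc[5]=4)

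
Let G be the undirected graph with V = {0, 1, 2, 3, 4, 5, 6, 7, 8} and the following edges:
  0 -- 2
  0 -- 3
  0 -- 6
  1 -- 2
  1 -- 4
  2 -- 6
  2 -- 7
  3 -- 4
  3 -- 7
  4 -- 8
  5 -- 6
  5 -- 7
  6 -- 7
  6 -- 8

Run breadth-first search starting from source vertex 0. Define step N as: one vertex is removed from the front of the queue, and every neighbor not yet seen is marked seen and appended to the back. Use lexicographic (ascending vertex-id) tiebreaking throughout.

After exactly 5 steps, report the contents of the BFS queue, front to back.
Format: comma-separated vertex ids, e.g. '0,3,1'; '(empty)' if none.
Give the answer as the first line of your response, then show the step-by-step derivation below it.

7,4,5,8

step 1: dequeue 0; queue=[2,3,6]; order=0
step 2: dequeue 2; queue=[3,6,1,7]; order=0,2
step 3: dequeue 3; queue=[6,1,7,4]; order=0,2,3
step 4: dequeue 6; queue=[1,7,4,5,8]; order=0,2,3,6
step 5: dequeue 1; queue=[7,4,5,8]; order=0,2,3,6,1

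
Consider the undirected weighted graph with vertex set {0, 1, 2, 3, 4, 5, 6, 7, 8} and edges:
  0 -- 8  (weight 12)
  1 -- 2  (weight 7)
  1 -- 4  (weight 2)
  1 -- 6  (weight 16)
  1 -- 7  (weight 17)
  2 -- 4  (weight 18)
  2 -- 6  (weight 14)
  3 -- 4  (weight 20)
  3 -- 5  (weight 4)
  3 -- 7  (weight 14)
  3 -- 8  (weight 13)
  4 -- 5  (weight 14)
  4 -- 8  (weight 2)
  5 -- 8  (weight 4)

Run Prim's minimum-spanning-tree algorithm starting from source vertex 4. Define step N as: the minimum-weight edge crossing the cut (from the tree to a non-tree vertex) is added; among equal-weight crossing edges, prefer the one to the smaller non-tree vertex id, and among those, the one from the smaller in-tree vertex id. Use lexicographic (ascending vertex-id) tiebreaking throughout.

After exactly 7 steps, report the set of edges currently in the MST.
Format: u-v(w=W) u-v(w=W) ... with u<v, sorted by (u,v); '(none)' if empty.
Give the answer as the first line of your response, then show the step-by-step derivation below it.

0-8(w=12) 1-2(w=7) 1-4(w=2) 2-6(w=14) 3-5(w=4) 4-8(w=2) 5-8(w=4)

step 1: add edge 1-4 (w=2); MST = {1-4(w=2)}
step 2: add edge 4-8 (w=2); MST = {1-4(w=2) 4-8(w=2)}
step 3: add edge 5-8 (w=4); MST = {1-4(w=2) 4-8(w=2) 5-8(w=4)}
step 4: add edge 3-5 (w=4); MST = {1-4(w=2) 3-5(w=4) 4-8(w=2) 5-8(w=4)}
step 5: add edge 1-2 (w=7); MST = {1-2(w=7) 1-4(w=2) 3-5(w=4) 4-8(w=2) 5-8(w=4)}
step 6: add edge 0-8 (w=12); MST = {0-8(w=12) 1-2(w=7) 1-4(w=2) 3-5(w=4) 4-8(w=2) 5-8(w=4)}
step 7: add edge 2-6 (w=14); MST = {0-8(w=12) 1-2(w=7) 1-4(w=2) 2-6(w=14) 3-5(w=4) 4-8(w=2) 5-8(w=4)}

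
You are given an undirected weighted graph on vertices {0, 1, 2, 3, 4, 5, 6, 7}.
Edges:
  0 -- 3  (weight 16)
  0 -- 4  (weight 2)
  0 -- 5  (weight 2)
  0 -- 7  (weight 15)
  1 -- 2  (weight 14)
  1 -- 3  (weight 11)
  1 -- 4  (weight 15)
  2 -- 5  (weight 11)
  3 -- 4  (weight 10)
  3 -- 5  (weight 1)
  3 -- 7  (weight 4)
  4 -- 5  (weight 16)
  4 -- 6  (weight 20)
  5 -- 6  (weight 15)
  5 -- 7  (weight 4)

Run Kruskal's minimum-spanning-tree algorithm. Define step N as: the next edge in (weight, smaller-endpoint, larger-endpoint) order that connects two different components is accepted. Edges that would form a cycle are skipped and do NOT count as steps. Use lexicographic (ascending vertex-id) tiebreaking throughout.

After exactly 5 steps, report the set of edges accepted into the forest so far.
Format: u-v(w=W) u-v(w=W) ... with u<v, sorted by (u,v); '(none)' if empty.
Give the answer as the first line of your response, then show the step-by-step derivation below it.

0-4(w=2) 0-5(w=2) 1-3(w=11) 3-5(w=1) 3-7(w=4)

step 1: add edge 3-5 (w=1); MST = {3-5(w=1)}
step 2: add edge 0-4 (w=2); MST = {0-4(w=2) 3-5(w=1)}
step 3: add edge 0-5 (w=2); MST = {0-4(w=2) 0-5(w=2) 3-5(w=1)}
step 4: add edge 3-7 (w=4); MST = {0-4(w=2) 0-5(w=2) 3-5(w=1) 3-7(w=4)}
step 5: add edge 1-3 (w=11); MST = {0-4(w=2) 0-5(w=2) 1-3(w=11) 3-5(w=1) 3-7(w=4)}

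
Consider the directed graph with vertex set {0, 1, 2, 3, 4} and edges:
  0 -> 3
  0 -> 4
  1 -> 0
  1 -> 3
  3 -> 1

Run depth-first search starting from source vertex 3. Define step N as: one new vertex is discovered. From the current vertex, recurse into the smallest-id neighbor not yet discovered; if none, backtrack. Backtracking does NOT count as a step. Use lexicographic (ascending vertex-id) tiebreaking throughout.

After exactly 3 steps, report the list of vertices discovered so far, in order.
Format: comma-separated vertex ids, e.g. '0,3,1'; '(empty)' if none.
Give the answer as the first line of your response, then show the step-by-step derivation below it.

3,1,0

step 1: discover 3; path=3; order=3
step 2: discover 1; path=3>1; order=3,1
step 3: discover 0; path=3>1>0; order=3,1,0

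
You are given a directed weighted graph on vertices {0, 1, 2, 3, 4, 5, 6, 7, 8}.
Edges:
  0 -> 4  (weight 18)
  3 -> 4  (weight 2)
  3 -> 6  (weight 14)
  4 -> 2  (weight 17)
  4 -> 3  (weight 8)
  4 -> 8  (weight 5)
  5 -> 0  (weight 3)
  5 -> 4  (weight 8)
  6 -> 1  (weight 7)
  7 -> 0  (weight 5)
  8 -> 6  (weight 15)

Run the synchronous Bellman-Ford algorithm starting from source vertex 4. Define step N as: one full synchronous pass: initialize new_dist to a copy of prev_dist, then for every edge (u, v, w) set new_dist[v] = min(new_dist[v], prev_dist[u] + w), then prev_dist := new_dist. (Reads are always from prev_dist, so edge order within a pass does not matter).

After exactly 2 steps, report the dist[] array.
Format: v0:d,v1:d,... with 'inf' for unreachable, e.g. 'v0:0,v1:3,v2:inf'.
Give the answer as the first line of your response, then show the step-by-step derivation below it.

v0:inf,v1:inf,v2:17,v3:8,v4:0,v5:inf,v6:20,v7:inf,v8:5

step 1: dist = v0:inf,v1:inf,v2:17,v3:8,v4:0,v5:inf,v6:inf,v7:inf,v8:5
step 2: dist = v0:inf,v1:inf,v2:17,v3:8,v4:0,v5:inf,v6:20,v7:inf,v8:5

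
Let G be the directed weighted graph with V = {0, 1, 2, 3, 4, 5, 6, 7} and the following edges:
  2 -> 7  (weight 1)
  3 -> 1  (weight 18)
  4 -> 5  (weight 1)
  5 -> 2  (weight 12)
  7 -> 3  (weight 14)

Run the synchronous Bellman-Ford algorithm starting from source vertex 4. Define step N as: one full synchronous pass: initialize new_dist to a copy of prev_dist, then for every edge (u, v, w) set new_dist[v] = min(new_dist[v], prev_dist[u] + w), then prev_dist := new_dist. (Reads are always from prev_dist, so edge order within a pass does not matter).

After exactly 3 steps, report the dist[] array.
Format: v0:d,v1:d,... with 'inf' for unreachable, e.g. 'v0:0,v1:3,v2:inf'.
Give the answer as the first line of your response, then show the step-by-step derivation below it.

v0:inf,v1:inf,v2:13,v3:inf,v4:0,v5:1,v6:inf,v7:14

step 1: dist = v0:inf,v1:inf,v2:inf,v3:inf,v4:0,v5:1,v6:inf,v7:inf
step 2: dist = v0:inf,v1:inf,v2:13,v3:inf,v4:0,v5:1,v6:inf,v7:inf
step 3: dist = v0:inf,v1:inf,v2:13,v3:inf,v4:0,v5:1,v6:inf,v7:14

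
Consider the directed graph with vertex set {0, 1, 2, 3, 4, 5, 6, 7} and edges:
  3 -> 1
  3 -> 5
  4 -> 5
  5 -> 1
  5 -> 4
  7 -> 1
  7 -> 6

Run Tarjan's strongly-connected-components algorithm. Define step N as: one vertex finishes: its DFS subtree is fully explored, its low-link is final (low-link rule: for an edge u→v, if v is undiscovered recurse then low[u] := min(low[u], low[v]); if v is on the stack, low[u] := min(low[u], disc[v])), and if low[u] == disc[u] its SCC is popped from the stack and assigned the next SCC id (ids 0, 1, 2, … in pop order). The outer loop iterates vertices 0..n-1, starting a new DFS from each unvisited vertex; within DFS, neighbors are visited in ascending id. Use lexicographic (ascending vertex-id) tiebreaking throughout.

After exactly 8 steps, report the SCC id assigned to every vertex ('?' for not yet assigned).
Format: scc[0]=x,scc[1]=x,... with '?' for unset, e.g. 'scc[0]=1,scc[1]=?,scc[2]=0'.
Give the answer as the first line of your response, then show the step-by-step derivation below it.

scc[0]=0,scc[1]=1,scc[2]=2,scc[3]=4,scc[4]=3,scc[5]=3,scc[6]=5,scc[7]=6

step 1: low=(low[0]=0,low[1]=?,low[2]=?,low[3]=?,low[4]=?,low[5]=?,low[6]=?,low[7]=?); scc=(scc[0]=0,scc[1]=?,scc[2]=?,scc[3]=?,scc[4]=?,scc[5]=?,scc[6]=?,scc[7]=?)
step 2: low=(low[0]=0,low[1]=1,low[2]=?,low[3]=?,low[4]=?,low[5]=?,low[6]=?,low[7]=?); scc=(scc[0]=0,scc[1]=1,scc[2]=?,scc[3]=?,scc[4]=?,scc[5]=?,scc[6]=?,scc[7]=?)
step 3: low=(low[0]=0,low[1]=1,low[2]=2,low[3]=?,low[4]=?,low[5]=?,low[6]=?,low[7]=?); scc=(scc[0]=0,scc[1]=1,scc[2]=2,scc[3]=?,scc[4]=?,scc[5]=?,scc[6]=?,scc[7]=?)
step 4: low=(low[0]=0,low[1]=1,low[2]=2,low[3]=3,low[4]=4,low[5]=4,low[6]=?,low[7]=?); scc=(scc[0]=0,scc[1]=1,scc[2]=2,scc[3]=?,scc[4]=?,scc[5]=?,scc[6]=?,scc[7]=?)
step 5: low=(low[0]=0,low[1]=1,low[2]=2,low[3]=3,low[4]=4,low[5]=4,low[6]=?,low[7]=?); scc=(scc[0]=0,scc[1]=1,scc[2]=2,scc[3]=?,scc[4]=3,scc[5]=3,scc[6]=?,scc[7]=?)
step 6: low=(low[0]=0,low[1]=1,low[2]=2,low[3]=3,low[4]=4,low[5]=4,low[6]=?,low[7]=?); scc=(scc[0]=0,scc[1]=1,scc[2]=2,scc[3]=4,scc[4]=3,scc[5]=3,scc[6]=?,scc[7]=?)
step 7: low=(low[0]=0,low[1]=1,low[2]=2,low[3]=3,low[4]=4,low[5]=4,low[6]=6,low[7]=?); scc=(scc[0]=0,scc[1]=1,scc[2]=2,scc[3]=4,scc[4]=3,scc[5]=3,scc[6]=5,scc[7]=?)
step 8: low=(low[0]=0,low[1]=1,low[2]=2,low[3]=3,low[4]=4,low[5]=4,low[6]=6,low[7]=7); scc=(scc[0]=0,scc[1]=1,scc[2]=2,scc[3]=4,scc[4]=3,scc[5]=3,scc[6]=5,scc[7]=6)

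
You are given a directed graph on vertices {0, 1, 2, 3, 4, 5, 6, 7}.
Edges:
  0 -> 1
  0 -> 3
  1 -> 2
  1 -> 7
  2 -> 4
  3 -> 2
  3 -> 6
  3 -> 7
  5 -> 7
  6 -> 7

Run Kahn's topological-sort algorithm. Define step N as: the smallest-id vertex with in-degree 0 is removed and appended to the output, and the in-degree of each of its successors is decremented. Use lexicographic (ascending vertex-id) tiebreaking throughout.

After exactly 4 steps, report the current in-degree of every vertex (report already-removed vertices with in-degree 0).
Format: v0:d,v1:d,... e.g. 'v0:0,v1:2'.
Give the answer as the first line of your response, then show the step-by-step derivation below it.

v0:0,v1:0,v2:0,v3:0,v4:0,v5:0,v6:0,v7:2

step 1: output 0; order=[0]; indeg=(0,0,2,0,1,0,1,4)
step 2: output 1; order=[0,1]; indeg=(0,0,1,0,1,0,1,3)
step 3: output 3; order=[0,1,3]; indeg=(0,0,0,0,1,0,0,2)
step 4: output 2; order=[0,1,3,2]; indeg=(0,0,0,0,0,0,0,2)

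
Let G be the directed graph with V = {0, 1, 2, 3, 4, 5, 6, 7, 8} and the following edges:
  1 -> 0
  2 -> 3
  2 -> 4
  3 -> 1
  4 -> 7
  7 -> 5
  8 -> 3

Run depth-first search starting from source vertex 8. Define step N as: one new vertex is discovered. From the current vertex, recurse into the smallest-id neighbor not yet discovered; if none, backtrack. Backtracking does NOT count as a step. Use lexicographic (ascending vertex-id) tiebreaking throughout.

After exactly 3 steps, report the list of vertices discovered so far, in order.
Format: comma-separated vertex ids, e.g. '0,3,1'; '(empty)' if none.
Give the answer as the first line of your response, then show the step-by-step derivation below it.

8,3,1

step 1: discover 8; path=8; order=8
step 2: discover 3; path=8>3; order=8,3
step 3: discover 1; path=8>3>1; order=8,3,1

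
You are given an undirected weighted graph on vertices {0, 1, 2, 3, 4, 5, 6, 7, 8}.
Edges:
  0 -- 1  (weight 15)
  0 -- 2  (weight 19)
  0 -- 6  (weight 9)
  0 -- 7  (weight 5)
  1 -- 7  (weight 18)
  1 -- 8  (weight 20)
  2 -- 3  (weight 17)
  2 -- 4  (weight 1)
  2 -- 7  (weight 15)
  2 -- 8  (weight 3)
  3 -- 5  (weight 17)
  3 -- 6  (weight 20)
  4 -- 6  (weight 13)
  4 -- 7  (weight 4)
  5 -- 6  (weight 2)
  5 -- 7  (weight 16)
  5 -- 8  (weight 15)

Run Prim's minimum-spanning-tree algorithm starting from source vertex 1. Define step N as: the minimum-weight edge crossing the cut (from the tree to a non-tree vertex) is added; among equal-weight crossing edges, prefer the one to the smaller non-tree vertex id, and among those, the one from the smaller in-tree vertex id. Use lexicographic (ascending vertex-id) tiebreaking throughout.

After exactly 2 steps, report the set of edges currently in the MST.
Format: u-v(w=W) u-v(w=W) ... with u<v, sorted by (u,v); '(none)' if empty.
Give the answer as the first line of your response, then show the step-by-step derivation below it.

0-1(w=15) 0-7(w=5)

step 1: add edge 0-1 (w=15); MST = {0-1(w=15)}
step 2: add edge 0-7 (w=5); MST = {0-1(w=15) 0-7(w=5)}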